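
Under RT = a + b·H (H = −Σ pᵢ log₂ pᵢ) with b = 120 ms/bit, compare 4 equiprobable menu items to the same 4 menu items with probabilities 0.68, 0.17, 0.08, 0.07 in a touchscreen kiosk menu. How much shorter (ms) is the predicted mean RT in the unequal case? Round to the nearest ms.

75 ms

Equiprobable entropy H₀ = log₂ 4 = 2.0000 bits.
Skewed entropy H = −Σ pᵢ log₂ pᵢ = 1.3730 bits.
ΔRT = b·(H₀ − H) = 120 × 0.6270 = 75.24 ms.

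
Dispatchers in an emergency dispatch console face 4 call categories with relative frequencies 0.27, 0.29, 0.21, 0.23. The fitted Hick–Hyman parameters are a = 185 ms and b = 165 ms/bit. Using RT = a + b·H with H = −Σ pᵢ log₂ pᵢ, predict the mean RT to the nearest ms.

H = 0.27·log₂(1/0.27) + 0.29·log₂(1/0.29) + 0.21·log₂(1/0.21) + 0.23·log₂(1/0.23) = 1.9884 bits.
RT = 185 + 165 × 1.9884 = 513.09 ms.

513 ms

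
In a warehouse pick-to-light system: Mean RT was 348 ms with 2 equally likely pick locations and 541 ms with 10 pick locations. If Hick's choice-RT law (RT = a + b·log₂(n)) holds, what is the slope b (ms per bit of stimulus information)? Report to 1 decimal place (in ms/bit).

b = (RT₂ − RT₁)/(log₂ n₂ − log₂ n₁) = (541 − 348)/(3.3219 − 1) = 83.121 ms/bit.

83.1 ms/bit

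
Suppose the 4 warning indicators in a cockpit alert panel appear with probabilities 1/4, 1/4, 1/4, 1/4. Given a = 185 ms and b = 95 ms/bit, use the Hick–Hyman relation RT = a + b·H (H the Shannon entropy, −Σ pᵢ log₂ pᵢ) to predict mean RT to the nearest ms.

375 ms

Each term −pᵢ log₂ pᵢ: 0.25·2 + 0.25·2 + 0.25·2 + 0.25·2; summed, H = 2.000 bits.
Mean RT = a + bH = 185 + 95·2.000 = 375.00 ms.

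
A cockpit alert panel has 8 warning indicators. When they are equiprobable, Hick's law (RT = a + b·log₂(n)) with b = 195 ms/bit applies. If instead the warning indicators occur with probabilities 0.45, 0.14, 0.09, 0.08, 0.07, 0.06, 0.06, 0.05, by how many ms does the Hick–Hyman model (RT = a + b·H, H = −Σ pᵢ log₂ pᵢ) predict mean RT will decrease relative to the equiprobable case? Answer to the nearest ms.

99 ms

Equiprobable entropy H₀ = log₂ 8 = 3.0000 bits.
Skewed entropy H = −Σ pᵢ log₂ pᵢ = 2.4914 bits.
ΔRT = b·(H₀ − H) = 195 × 0.5086 = 99.18 ms.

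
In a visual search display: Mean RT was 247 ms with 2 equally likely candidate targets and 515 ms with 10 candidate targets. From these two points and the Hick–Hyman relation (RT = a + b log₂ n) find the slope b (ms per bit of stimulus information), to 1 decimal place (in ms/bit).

115.4 ms/bit

Slope: b = (515 − 247) / (log₂ 10 − log₂ 2) = 268/2.3219 = 115.421 ms/bit.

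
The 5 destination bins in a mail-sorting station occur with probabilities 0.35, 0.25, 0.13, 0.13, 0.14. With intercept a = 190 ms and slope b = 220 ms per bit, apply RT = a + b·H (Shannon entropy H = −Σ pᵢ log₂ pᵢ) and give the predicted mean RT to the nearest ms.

672 ms

H = 0.35·log₂(1/0.35) + 0.25·log₂(1/0.25) + 0.13·log₂(1/0.13) + 0.13·log₂(1/0.13) + 0.14·log₂(1/0.14) = 2.1925 bits.
RT = 190 + 220 × 2.1925 = 672.35 ms.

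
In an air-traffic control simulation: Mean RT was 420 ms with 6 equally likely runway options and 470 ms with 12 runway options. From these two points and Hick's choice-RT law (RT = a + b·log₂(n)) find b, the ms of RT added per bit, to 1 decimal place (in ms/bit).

50.0 ms/bit

b = (RT₂ − RT₁)/(log₂ n₂ − log₂ n₁) = (470 − 420)/(3.5850 − 2.5850) = 50.000 ms/bit.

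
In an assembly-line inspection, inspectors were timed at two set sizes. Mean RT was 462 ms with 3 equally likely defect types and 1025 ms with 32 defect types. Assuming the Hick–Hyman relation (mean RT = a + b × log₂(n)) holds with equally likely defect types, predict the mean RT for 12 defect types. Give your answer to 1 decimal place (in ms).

With log₂ n on the abscissa the relation is linear; from the two conditions:
  b = (1025 − 462) / (log₂ 32 − log₂ 3) = 563 / (5 − 1.5850) = 164.859 ms/bit
  a = 462 − 164.859 × 1.5850 = 200.705 ms
Then RT(12) = 200.705 + 164.859 × log₂ 12 = 200.705 + 164.859 × 3.5850 ≈ 791.718 ms.

791.7 ms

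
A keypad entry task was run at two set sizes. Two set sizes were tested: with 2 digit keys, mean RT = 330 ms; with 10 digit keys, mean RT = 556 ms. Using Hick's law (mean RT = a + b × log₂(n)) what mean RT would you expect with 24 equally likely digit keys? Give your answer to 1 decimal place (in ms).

Solve the two-equation system in a and b:
  b = (556 − 330) / (log₂ 10 − log₂ 2) = 226 / (3.3219 − 1) = 97.333 ms/bit
  a = 330 − 97.333 × 1 = 232.667 ms
Then RT(24) = 232.667 + 97.333 × log₂ 24 = 232.667 + 97.333 × 4.5850 ≈ 678.935 ms.

678.9 ms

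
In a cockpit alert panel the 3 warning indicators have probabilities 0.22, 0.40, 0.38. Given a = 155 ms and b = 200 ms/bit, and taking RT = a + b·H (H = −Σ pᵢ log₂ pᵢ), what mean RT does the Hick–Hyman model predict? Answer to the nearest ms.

Entropy contributions −pᵢ log₂ pᵢ: 0.4806, 0.5288, 0.5305; sum H = 1.5398 bits.
RT = a + bH = 155 + 200·1.5398 = 462.96 ms.

463 ms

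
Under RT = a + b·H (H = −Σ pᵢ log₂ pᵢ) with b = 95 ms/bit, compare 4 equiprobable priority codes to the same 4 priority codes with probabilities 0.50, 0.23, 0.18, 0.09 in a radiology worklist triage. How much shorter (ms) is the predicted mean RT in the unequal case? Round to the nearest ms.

24 ms

The RT saving is b·ΔH. Equiprobable H₀ = log₂(4) = 2.0000 bits; with the given probabilities H = 1.7456 bits.
b·(H₀ − H) = 95 × (2.0000 − 1.7456) = 24.17 ms.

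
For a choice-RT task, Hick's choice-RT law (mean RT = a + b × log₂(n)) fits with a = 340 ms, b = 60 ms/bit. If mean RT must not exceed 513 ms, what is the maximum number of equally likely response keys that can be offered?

7

Information budget: (513 − 340)/60 = 2.8833 bits, so n ≤ 2^2.8833 = 7.379 → at most 7.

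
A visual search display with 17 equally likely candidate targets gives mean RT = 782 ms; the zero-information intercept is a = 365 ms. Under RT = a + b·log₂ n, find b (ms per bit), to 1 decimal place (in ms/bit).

102.0 ms/bit

17 alternatives carry log₂ 17 = 4.0875 bits; the choice cost is 782 − 365 = 417 ms, so b = 417/4.0875 = 102.019 ms/bit.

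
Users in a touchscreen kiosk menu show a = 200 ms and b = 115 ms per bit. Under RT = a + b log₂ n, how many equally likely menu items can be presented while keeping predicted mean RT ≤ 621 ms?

12

Set 200 + 115·log₂ n ≤ 621 → log₂ n ≤ (621 − 200)/115 = 3.6609.
So n ≤ 2^3.6609 = 12.648; the largest integer n is 12.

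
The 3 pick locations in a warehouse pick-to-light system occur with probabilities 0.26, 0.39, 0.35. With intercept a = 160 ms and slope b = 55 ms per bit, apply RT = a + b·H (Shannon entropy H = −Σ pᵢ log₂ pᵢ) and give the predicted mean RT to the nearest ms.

H = 0.26·log₂(1/0.26) + 0.39·log₂(1/0.39) + 0.35·log₂(1/0.35) = 1.5652 bits.
RT = 160 + 55 × 1.5652 = 246.09 ms.

246 ms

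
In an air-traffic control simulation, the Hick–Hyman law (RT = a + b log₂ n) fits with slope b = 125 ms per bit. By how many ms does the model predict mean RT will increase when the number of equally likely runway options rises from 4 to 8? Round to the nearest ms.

125 ms

ΔRT = (a + b log₂ n₂) − (a + b log₂ n₁) = b·(log₂ n₂ − log₂ n₁).
log₂(8) − log₂(4) = log₂(8/4) = log₂(2) = 1.
ΔRT = 125 × 1.0000 = 125.000 ms.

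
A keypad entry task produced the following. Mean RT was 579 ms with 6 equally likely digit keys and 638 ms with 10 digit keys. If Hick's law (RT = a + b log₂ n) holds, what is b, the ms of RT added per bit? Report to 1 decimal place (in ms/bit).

Slope: b = (638 − 579) / (log₂ 10 − log₂ 6) = 59/0.7370 = 80.058 ms/bit.

80.1 ms/bit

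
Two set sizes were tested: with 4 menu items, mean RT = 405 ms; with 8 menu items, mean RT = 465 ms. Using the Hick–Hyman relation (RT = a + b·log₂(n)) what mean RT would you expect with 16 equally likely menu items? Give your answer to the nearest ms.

RT is linear in log₂ n, so two points fix the line:
  b = (465 − 405) / (log₂ 8 − log₂ 4) = 60 / (3 − 2) = 60 ms/bit
  a = 405 − 60 × 2 = 285 ms
Then RT(16) = 285 + 60 × log₂ 16 = 285 + 60 × 4 ≈ 525.000 ms.

525 ms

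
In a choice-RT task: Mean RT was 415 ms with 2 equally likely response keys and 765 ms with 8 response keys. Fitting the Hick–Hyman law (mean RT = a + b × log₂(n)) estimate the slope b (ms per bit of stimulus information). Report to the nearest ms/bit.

175 ms/bit

The slope on a log₂ axis is (765 − 415) / (3 − 1) = 175 ms/bit.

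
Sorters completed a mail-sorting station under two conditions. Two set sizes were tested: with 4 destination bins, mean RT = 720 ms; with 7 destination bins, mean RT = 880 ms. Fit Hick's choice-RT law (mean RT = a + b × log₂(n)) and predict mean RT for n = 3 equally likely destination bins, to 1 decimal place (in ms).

RT is linear in log₂ n, so two points fix the line:
  b = (880 − 720) / (log₂ 7 − log₂ 4) = 160 / (2.8074 − 2) = 198.178 ms/bit
  a = 720 − 198.178 × 2 = 323.644 ms
Then RT(3) = 323.644 + 198.178 × log₂ 3 = 323.644 + 198.178 × 1.5850 ≈ 637.749 ms.

637.7 ms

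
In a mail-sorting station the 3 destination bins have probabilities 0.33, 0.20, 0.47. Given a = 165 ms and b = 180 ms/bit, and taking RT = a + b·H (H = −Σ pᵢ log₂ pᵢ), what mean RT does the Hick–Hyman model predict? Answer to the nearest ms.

H = 0.33·log₂(1/0.33) + 0.20·log₂(1/0.20) + 0.47·log₂(1/0.47) = 1.5042 bits.
RT = 165 + 180 × 1.5042 = 435.75 ms.

436 ms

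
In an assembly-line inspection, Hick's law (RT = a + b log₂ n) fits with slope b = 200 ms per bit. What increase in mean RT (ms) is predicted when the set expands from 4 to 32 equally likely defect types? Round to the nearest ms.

600 ms

ΔRT = (a + b log₂ n₂) − (a + b log₂ n₁) = b·(log₂ n₂ − log₂ n₁).
log₂(32) − log₂(4) = log₂(32/4) = log₂(8) = 3.
ΔRT = 200 × 3.0000 = 600.000 ms.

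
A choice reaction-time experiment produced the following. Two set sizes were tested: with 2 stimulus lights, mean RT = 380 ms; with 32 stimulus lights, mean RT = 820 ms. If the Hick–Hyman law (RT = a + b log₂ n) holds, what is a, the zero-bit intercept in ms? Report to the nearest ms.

270 ms

b = (RT₂ − RT₁)/(log₂ n₂ − log₂ n₁) = (820 − 380)/(5 − 1) = 110 ms/bit.
Intercept: a = 380 − 110·log₂(2) = 270.000 ms.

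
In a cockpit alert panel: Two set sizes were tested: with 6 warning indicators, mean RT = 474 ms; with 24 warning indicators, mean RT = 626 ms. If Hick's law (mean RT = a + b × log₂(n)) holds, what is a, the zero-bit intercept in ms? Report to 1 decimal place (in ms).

277.5 ms

Slope: b = (626 − 474) / (log₂ 24 − log₂ 6) = 152/2.0000 = 76.000 ms/bit.
Intercept: a = 474 − 76.000·log₂(6) = 277.543 ms.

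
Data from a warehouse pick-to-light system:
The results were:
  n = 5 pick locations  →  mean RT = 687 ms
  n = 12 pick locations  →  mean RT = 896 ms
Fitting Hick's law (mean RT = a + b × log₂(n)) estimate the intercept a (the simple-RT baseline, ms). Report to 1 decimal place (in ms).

b = (RT₂ − RT₁)/(log₂ n₂ − log₂ n₁) = (896 − 687)/(3.5850 − 2.3219) = 165.475 ms/bit.
a = RT₁ − b·log₂ n₁ = 687 − 165.475 × 2.3219 = 302.780 ms.

302.8 ms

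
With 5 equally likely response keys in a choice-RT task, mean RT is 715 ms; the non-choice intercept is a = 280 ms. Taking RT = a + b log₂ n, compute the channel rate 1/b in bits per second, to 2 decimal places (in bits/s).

5.34 bits/s

b = (715 − 280)/log₂ 5 = 435/2.3219 = 187.344 ms per bit = 0.18734 s/bit; the reciprocal is 5.338 bits/s.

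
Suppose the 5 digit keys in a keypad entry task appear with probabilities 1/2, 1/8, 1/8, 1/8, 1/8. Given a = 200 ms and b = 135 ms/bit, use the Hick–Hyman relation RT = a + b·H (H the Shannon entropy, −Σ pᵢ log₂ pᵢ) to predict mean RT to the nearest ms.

470 ms

Each term −pᵢ log₂ pᵢ: 0.5·1 + 0.125·3 + 0.125·3 + 0.125·3 + 0.125·3; summed, H = 2.000 bits.
Mean RT = a + bH = 200 + 135·2.000 = 470.00 ms.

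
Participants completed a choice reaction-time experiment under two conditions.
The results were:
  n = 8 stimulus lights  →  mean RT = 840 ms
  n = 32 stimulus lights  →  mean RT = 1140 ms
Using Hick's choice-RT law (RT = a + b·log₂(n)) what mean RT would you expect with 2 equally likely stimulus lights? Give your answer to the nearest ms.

540 ms

RT is linear in log₂ n, so two points fix the line:
  b = (1140 − 840) / (log₂ 32 − log₂ 8) = 300 / (5 − 3) = 150 ms/bit
  a = 840 − 150 × 3 = 390 ms
Then RT(2) = 390 + 150 × log₂ 2 = 390 + 150 × 1 ≈ 540.000 ms.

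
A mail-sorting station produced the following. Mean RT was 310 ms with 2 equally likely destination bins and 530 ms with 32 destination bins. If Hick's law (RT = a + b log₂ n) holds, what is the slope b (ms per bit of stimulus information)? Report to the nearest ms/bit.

55 ms/bit

Slope: b = (530 − 310) / (log₂ 32 − log₂ 2) = 220/4.0000 = 55 ms/bit.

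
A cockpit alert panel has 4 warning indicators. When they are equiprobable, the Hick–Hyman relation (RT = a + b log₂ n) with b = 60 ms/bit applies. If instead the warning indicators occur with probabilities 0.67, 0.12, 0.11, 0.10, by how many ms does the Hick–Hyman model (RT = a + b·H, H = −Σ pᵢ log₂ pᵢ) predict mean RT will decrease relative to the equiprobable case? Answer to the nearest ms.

34 ms

The RT saving is b·ΔH. Equiprobable H₀ = log₂(4) = 2.0000 bits; with the given probabilities H = 1.4367 bits.
b·(H₀ − H) = 60 × (2.0000 − 1.4367) = 33.80 ms.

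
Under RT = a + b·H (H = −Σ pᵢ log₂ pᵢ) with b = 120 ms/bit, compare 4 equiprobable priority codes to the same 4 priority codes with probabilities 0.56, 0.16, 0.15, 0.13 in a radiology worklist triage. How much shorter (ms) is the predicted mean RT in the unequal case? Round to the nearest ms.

Equiprobable entropy H₀ = log₂ 4 = 2.0000 bits.
Skewed entropy H = −Σ pᵢ log₂ pᵢ = 1.6846 bits.
ΔRT = b·(H₀ − H) = 120 × 0.3154 = 37.84 ms.

38 ms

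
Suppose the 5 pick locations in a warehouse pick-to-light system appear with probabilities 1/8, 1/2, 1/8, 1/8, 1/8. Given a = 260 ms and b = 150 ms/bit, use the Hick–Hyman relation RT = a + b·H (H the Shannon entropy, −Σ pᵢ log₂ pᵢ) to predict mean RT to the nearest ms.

H = −Σ pᵢ log₂ pᵢ = 0.125·3 + 0.5·1 + 0.125·3 + 0.125·3 + 0.125·3 = 2.000 bits.
RT = 260 + 150 × 2.000 = 560.00 ms.

560 ms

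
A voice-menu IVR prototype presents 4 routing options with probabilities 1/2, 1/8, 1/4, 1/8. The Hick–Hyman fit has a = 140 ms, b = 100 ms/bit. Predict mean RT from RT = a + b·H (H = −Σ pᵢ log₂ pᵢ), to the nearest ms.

315 ms

Each term −pᵢ log₂ pᵢ: 0.5·1 + 0.125·3 + 0.25·2 + 0.125·3; summed, H = 1.750 bits.
Mean RT = a + bH = 140 + 100·1.750 = 315.00 ms.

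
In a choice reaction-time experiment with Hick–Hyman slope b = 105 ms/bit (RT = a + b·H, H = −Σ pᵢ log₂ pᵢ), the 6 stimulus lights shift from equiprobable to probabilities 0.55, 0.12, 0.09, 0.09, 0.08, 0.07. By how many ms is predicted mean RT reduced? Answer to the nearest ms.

59 ms

Equiprobable entropy H₀ = log₂ 6 = 2.5850 bits.
Skewed entropy H = −Σ pᵢ log₂ pᵢ = 2.0268 bits.
ΔRT = b·(H₀ − H) = 105 × 0.5582 = 58.61 ms.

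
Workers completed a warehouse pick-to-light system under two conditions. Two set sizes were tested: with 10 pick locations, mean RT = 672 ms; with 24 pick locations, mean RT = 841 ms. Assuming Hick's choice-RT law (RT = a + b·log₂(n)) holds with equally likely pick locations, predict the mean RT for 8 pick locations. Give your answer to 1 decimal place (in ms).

RT is linear in log₂ n, so two points fix the line:
  b = (841 − 672) / (log₂ 24 − log₂ 10) = 169 / (4.5850 − 3.3219) = 133.805 ms/bit
  a = 672 − 133.805 × 3.3219 = 227.510 ms
Then RT(8) = 227.510 + 133.805 × log₂ 8 = 227.510 + 133.805 × 3 ≈ 628.924 ms.

628.9 ms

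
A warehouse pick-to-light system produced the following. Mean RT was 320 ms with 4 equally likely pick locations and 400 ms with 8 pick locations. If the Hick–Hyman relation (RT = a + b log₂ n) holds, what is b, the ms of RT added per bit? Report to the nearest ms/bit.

b = (RT₂ − RT₁)/(log₂ n₂ − log₂ n₁) = (400 − 320)/(3 − 2) = 80 ms/bit.

80 ms/bit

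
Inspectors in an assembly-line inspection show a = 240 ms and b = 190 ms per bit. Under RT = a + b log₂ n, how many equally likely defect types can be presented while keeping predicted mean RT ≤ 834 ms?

8

Set 240 + 190·log₂ n ≤ 834 → log₂ n ≤ (834 − 240)/190 = 3.1263.
So n ≤ 2^3.1263 = 8.732; the largest integer n is 8.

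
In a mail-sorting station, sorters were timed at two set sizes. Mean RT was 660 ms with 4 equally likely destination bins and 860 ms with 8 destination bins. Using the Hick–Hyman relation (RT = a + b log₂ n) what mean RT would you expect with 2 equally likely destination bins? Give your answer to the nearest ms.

460 ms

RT is linear in log₂ n, so two points fix the line:
  b = (860 − 660) / (log₂ 8 − log₂ 4) = 200 / (3 − 2) = 200 ms/bit
  a = 660 − 200 × 2 = 260 ms
Then RT(2) = 260 + 200 × log₂ 2 = 260 + 200 × 1 ≈ 460.000 ms.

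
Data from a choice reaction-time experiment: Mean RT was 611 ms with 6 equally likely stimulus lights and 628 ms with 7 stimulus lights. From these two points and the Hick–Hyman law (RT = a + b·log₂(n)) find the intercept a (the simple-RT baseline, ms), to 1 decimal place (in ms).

The slope on a log₂ axis is (628 − 611) / (2.8074 − 2.5850) = 76.441 ms/bit.
Intercept: a = 611 − 76.441·log₂(6) = 413.402 ms.

413.4 ms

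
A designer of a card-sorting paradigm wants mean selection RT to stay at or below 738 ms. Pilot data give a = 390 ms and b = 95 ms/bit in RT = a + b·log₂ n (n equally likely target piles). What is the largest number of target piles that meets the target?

Information budget: (738 − 390)/95 = 3.6632 bits, so n ≤ 2^3.6632 = 12.668 → at most 12.

12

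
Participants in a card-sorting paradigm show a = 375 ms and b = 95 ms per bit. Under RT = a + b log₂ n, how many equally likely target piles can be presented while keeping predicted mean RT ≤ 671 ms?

Information budget: (671 − 375)/95 = 3.1158 bits, so n ≤ 2^3.1158 = 8.669 → at most 8.

8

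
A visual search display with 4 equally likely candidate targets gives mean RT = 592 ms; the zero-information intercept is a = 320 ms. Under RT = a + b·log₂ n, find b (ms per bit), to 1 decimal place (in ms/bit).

b = (592 − 320) / log₂(4) = 272 / 2 = 136.000 ms/bit.

136.0 ms/bit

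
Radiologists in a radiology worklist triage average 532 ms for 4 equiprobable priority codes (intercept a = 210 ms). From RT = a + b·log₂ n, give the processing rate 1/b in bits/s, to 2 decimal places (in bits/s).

6.21 bits/s

Choice component = 532 − 210 = 322 ms over log₂(4) = 2 bits.
b = 322 / 2 = 161.000 ms/bit, so 1/b = 6.211 bits/s.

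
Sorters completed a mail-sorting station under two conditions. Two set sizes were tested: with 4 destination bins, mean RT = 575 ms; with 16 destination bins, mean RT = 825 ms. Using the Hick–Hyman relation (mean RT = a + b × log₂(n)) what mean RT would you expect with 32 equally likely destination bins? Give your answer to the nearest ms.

RT is linear in log₂ n, so two points fix the line:
  b = (825 − 575) / (log₂ 16 − log₂ 4) = 250 / (4 − 2) = 125 ms/bit
  a = 575 − 125 × 2 = 325 ms
Then RT(32) = 325 + 125 × log₂ 32 = 325 + 125 × 5 ≈ 950.000 ms.

950 ms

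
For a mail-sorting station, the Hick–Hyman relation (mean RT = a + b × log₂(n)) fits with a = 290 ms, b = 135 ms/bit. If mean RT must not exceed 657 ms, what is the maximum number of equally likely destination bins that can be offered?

6

Set 290 + 135·log₂ n ≤ 657 → log₂ n ≤ (657 − 290)/135 = 2.7185.
So n ≤ 2^2.7185 = 6.582; the largest integer n is 6.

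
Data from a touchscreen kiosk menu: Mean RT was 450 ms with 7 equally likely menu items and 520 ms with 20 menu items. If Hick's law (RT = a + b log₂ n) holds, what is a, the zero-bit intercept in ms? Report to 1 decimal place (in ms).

320.3 ms

b = (RT₂ − RT₁)/(log₂ n₂ − log₂ n₁) = (520 − 450)/(4.3219 − 2.8074) = 46.218 ms/bit.
a = RT₁ − b·log₂ n₁ = 450 − 46.218 × 2.8074 = 320.251 ms.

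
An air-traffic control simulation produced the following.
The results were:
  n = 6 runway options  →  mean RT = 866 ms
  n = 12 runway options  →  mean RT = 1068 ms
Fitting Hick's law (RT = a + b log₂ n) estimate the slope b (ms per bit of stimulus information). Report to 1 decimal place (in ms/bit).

The slope on a log₂ axis is (1068 − 866) / (3.5850 − 2.5850) = 202.000 ms/bit.

202.0 ms/bit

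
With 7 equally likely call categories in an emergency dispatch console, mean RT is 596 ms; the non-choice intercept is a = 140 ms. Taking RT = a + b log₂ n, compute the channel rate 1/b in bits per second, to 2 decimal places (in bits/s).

Choice component = 596 − 140 = 456 ms over log₂(7) = 2.8074 bits.
b = 456 / 2.8074 = 162.430 ms/bit, so 1/b = 6.156 bits/s.

6.16 bits/s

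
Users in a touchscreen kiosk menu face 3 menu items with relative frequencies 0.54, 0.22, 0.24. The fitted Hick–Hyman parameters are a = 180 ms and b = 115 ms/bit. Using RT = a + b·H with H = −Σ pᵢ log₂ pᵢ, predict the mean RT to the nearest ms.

Entropy contributions −pᵢ log₂ pᵢ: 0.4800, 0.4806, 0.4941; sum H = 1.4548 bits.
RT = a + bH = 180 + 115·1.4548 = 347.30 ms.

347 ms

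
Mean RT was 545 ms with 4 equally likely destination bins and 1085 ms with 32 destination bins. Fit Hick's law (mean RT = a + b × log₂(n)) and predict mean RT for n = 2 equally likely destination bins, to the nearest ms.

RT is linear in log₂ n, so two points fix the line:
  b = (1085 − 545) / (log₂ 32 − log₂ 4) = 540 / (5 − 2) = 180 ms/bit
  a = 545 − 180 × 2 = 185 ms
Then RT(2) = 185 + 180 × log₂ 2 = 185 + 180 × 1 ≈ 365.000 ms.

365 ms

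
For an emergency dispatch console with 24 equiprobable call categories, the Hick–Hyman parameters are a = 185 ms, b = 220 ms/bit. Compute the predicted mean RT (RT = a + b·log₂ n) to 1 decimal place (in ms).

1193.7 ms

log₂(24) = 4.5850 bits, so RT = 185 + 220 × 4.5850 ≈ 1193.692 ms.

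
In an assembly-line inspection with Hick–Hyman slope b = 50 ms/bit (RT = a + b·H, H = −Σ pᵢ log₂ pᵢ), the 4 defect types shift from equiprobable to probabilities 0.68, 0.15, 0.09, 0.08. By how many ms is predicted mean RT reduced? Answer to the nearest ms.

Equiprobable entropy H₀ = log₂ 4 = 2.0000 bits.
Skewed entropy H = −Σ pᵢ log₂ pᵢ = 1.3931 bits.
ΔRT = b·(H₀ − H) = 50 × 0.6069 = 30.35 ms.

30 ms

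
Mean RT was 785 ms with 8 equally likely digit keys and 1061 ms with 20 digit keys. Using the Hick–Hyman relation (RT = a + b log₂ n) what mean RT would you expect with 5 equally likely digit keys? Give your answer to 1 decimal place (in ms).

643.4 ms

With log₂ n on the abscissa the relation is linear; from the two conditions:
  b = (1061 − 785) / (log₂ 20 − log₂ 8) = 276 / (4.3219 − 3) = 208.786 ms/bit
  a = 785 − 208.786 × 3 = 158.642 ms
Then RT(5) = 158.642 + 208.786 × log₂ 5 = 158.642 + 208.786 × 2.3219 ≈ 643.428 ms.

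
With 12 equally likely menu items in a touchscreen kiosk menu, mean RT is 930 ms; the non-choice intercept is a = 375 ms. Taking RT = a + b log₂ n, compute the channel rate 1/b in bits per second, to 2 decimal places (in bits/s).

6.46 bits/s

b = (930 − 375)/log₂ 12 = 555/3.5850 = 154.813 ms per bit = 0.15481 s/bit; the reciprocal is 6.459 bits/s.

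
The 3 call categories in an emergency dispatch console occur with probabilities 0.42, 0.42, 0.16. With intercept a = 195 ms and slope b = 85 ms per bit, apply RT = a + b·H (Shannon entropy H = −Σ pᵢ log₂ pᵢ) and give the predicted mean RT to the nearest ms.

H = 0.42·log₂(1/0.42) + 0.42·log₂(1/0.42) + 0.16·log₂(1/0.16) = 1.4743 bits.
RT = 195 + 85 × 1.4743 = 320.32 ms.

320 ms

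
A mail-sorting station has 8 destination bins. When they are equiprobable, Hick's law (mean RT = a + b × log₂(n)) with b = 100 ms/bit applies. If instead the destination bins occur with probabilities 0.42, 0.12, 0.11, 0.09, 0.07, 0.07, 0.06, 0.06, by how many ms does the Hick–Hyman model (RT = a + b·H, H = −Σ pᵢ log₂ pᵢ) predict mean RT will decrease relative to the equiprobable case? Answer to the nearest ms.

The RT saving is b·ΔH. Equiprobable H₀ = log₂(8) = 3.0000 bits; with the given probabilities H = 2.5798 bits.
b·(H₀ − H) = 100 × (3.0000 − 2.5798) = 42.02 ms.

42 ms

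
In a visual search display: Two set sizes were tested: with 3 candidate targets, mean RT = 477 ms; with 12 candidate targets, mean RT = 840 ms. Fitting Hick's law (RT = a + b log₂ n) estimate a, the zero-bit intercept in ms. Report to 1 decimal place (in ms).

The slope on a log₂ axis is (840 − 477) / (3.5850 − 1.5850) = 181.500 ms/bit.
a = RT₁ − b·log₂ n₁ = 477 − 181.500 × 1.5850 = 189.329 ms.

189.3 ms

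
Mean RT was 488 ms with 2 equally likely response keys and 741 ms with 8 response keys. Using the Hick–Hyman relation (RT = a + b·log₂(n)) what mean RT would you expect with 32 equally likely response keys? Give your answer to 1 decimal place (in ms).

994.0 ms

Solve the two-equation system in a and b:
  b = (741 − 488) / (log₂ 8 − log₂ 2) = 253 / (3 − 1) = 126.500 ms/bit
  a = 488 − 126.500 × 1 = 361.500 ms
Then RT(32) = 361.500 + 126.500 × log₂ 32 = 361.500 + 126.500 × 5 ≈ 994.000 ms.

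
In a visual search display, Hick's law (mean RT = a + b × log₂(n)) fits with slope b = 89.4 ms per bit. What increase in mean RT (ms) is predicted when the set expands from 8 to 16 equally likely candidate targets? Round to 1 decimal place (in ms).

The intercept a cancels: ΔRT = b·(log₂ n₂ − log₂ n₁) = b·log₂(n₂/n₁).
log₂(16) − log₂(8) = log₂(16/8) = log₂(2) = 1.
ΔRT = 89.4 × 1.0000 = 89.400 ms.

89.4 ms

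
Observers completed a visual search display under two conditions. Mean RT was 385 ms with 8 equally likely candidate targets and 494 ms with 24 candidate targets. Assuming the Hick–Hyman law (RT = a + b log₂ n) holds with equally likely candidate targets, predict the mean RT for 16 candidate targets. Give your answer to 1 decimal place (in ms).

453.8 ms

RT is linear in log₂ n, so two points fix the line:
  b = (494 − 385) / (log₂ 24 − log₂ 8) = 109 / (4.5850 − 3) = 68.771 ms/bit
  a = 385 − 68.771 × 3 = 178.686 ms
Then RT(16) = 178.686 + 68.771 × log₂ 16 = 178.686 + 68.771 × 4 ≈ 453.771 ms.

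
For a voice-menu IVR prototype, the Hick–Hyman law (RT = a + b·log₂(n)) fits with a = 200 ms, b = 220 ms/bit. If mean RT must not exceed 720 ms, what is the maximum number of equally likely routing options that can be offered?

Set 200 + 220·log₂ n ≤ 720 → log₂ n ≤ (720 − 200)/220 = 2.3636.
So n ≤ 2^2.3636 = 5.147; the largest integer n is 5.

5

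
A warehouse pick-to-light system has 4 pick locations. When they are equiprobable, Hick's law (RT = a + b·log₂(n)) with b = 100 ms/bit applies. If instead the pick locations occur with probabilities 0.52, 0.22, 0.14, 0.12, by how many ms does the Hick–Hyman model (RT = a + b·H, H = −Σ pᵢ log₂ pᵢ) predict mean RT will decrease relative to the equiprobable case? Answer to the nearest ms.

Equiprobable entropy H₀ = log₂ 4 = 2.0000 bits.
Skewed entropy H = −Σ pᵢ log₂ pᵢ = 1.7353 bits.
ΔRT = b·(H₀ − H) = 100 × 0.2647 = 26.47 ms.

26 ms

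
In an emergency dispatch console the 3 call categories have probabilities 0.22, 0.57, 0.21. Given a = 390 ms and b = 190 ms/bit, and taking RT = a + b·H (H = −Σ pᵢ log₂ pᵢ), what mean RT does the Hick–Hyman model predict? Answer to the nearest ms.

Entropy contributions −pᵢ log₂ pᵢ: 0.4806, 0.4623, 0.4728; sum H = 1.4156 bits.
RT = a + bH = 390 + 190·1.4156 = 658.97 ms.

659 ms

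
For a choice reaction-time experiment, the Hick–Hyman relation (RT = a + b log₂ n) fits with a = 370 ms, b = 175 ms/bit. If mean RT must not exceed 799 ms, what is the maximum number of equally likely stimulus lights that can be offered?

5

175·log₂ n ≤ 799 − 370 = 429, giving log₂ n ≤ 2.4514 and n ≤ 5.470. The largest whole number is 5.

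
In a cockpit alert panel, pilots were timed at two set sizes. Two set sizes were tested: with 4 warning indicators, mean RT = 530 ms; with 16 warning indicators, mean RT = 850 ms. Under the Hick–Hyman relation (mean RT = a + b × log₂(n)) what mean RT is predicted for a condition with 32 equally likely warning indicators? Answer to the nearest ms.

1010 ms

RT is linear in log₂ n, so two points fix the line:
  b = (850 − 530) / (log₂ 16 − log₂ 4) = 320 / (4 − 2) = 160 ms/bit
  a = 530 − 160 × 2 = 210 ms
Then RT(32) = 210 + 160 × log₂ 32 = 210 + 160 × 5 ≈ 1010.000 ms.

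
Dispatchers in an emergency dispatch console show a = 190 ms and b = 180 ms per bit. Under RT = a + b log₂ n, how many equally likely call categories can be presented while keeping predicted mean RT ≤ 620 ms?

Set 190 + 180·log₂ n ≤ 620 → log₂ n ≤ (620 − 190)/180 = 2.3889.
So n ≤ 2^2.3889 = 5.238; the largest integer n is 5.

5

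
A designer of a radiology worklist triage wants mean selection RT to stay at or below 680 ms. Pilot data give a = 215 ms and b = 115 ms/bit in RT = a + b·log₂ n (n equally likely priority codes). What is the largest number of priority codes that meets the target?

Set 215 + 115·log₂ n ≤ 680 → log₂ n ≤ (680 − 215)/115 = 4.0435.
So n ≤ 2^4.0435 = 16.490; the largest integer n is 16.

16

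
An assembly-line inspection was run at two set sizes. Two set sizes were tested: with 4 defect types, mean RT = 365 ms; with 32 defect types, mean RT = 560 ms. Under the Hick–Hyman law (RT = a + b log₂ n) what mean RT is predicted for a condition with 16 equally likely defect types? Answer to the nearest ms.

Fit slope and intercept:
  b = (560 − 365) / (log₂ 32 − log₂ 4) = 195 / (5 − 2) = 65 ms/bit
  a = 365 − 65 × 2 = 235 ms
Then RT(16) = 235 + 65 × log₂ 16 = 235 + 65 × 4 ≈ 495.000 ms.

495 ms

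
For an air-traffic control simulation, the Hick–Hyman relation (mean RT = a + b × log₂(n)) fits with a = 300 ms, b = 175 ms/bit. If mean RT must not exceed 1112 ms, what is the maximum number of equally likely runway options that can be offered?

24

175·log₂ n ≤ 1112 − 300 = 812, giving log₂ n ≤ 4.6400 and n ≤ 24.933. The largest whole number is 24.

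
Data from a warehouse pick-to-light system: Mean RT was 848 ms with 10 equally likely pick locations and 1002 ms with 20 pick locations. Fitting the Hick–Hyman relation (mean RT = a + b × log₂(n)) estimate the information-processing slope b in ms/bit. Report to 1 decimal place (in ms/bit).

The slope on a log₂ axis is (1002 − 848) / (4.3219 − 3.3219) = 154.000 ms/bit.

154.0 ms/bit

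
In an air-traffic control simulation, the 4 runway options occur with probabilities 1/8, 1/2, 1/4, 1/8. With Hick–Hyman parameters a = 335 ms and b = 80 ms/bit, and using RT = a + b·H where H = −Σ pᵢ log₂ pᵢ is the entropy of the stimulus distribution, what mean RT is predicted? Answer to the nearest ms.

H = −Σ pᵢ log₂ pᵢ = 0.125·3 + 0.5·1 + 0.25·2 + 0.125·3 = 1.750 bits.
RT = 335 + 80 × 1.750 = 475.00 ms.

475 ms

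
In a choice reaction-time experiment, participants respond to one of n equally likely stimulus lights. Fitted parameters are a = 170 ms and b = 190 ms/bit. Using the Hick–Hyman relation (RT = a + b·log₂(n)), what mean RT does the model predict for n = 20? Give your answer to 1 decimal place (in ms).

991.2 ms

log₂(20) = 4.3219 bits, so RT = 170 + 190 × 4.3219 ≈ 991.166 ms.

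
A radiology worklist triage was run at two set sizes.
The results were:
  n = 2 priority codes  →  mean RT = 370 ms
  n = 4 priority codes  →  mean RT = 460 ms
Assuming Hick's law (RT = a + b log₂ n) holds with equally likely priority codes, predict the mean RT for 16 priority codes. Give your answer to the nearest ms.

Solve the two-equation system in a and b:
  b = (460 − 370) / (log₂ 4 − log₂ 2) = 90 / (2 − 1) = 90 ms/bit
  a = 370 − 90 × 1 = 280 ms
Then RT(16) = 280 + 90 × log₂ 16 = 280 + 90 × 4 ≈ 640.000 ms.

640 ms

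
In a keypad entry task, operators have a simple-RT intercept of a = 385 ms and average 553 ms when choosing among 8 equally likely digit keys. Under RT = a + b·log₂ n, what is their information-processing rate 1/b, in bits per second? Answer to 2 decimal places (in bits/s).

Choice component = 553 − 385 = 168 ms over log₂(8) = 3 bits.
b = 168 / 3 = 56.000 ms/bit, so 1/b = 17.857 bits/s.

17.86 bits/s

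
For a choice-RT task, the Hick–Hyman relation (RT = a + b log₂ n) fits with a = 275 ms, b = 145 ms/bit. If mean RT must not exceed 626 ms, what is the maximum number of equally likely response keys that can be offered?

Information budget: (626 − 275)/145 = 2.4207 bits, so n ≤ 2^2.4207 = 5.354 → at most 5.

5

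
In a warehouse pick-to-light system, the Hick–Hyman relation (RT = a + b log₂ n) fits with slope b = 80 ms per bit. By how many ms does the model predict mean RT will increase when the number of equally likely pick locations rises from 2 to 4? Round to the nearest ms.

Only the slope matters, since a is common to both: ΔRT = b·log₂(n₂/n₁).
log₂(4) − log₂(2) = log₂(4/2) = log₂(2) = 1.
ΔRT = 80 × 1.0000 = 80.000 ms.

80 ms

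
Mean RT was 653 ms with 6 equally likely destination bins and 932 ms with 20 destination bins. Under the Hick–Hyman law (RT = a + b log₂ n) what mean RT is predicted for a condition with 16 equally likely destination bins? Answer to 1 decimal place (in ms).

880.3 ms

Fit slope and intercept:
  b = (932 − 653) / (log₂ 20 − log₂ 6) = 279 / (4.3219 − 2.5850) = 160.625 ms/bit
  a = 653 − 160.625 × 2.5850 = 237.791 ms
Then RT(16) = 237.791 + 160.625 × log₂ 16 = 237.791 + 160.625 × 4 ≈ 880.290 ms.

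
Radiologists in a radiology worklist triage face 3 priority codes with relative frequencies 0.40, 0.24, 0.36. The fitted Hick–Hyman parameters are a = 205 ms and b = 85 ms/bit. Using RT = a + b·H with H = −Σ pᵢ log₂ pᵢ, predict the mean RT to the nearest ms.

337 ms

Entropy contributions −pᵢ log₂ pᵢ: 0.5288, 0.4941, 0.5306; sum H = 1.5535 bits.
RT = a + bH = 205 + 85·1.5535 = 337.05 ms.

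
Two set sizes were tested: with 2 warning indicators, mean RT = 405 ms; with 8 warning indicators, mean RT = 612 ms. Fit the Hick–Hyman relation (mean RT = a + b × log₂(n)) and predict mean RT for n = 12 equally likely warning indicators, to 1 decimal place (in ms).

With log₂ n on the abscissa the relation is linear; from the two conditions:
  b = (612 − 405) / (log₂ 8 − log₂ 2) = 207 / (3 − 1) = 103.500 ms/bit
  a = 405 − 103.500 × 1 = 301.500 ms
Then RT(12) = 301.500 + 103.500 × log₂ 12 = 301.500 + 103.500 × 3.5850 ≈ 672.544 ms.

672.5 ms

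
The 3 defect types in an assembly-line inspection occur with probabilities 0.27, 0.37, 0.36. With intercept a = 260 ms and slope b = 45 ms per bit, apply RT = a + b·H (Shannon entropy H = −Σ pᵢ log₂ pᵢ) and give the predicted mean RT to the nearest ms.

Entropy contributions −pᵢ log₂ pᵢ: 0.5100, 0.5307, 0.5306; sum H = 1.5714 bits.
RT = a + bH = 260 + 45·1.5714 = 330.71 ms.

331 ms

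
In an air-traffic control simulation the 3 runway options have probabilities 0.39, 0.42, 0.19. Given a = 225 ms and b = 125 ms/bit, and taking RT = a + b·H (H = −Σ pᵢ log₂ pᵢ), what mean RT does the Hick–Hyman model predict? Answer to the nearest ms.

414 ms

Entropy contributions −pᵢ log₂ pᵢ: 0.5298, 0.5256, 0.4552; sum H = 1.5107 bits.
RT = a + bH = 225 + 125·1.5107 = 413.83 ms.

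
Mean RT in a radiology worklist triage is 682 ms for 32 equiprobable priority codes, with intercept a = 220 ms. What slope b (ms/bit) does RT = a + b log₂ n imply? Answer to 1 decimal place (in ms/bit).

32 alternatives carry log₂ 32 = 5 bits; the choice cost is 682 − 220 = 462 ms, so b = 462/5 = 92.400 ms/bit.

92.4 ms/bit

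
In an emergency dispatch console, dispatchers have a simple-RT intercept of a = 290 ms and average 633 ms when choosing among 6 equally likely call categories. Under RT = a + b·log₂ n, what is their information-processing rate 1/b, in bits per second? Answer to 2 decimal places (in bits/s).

7.54 bits/s

Choice component = 633 − 290 = 343 ms over log₂(6) = 2.5850 bits.
b = 343 / 2.5850 = 132.691 ms/bit, so 1/b = 7.536 bits/s.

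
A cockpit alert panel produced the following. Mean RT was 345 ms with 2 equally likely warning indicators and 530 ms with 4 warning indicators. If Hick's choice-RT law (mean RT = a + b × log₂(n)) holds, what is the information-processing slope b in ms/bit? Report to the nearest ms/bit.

185 ms/bit

The slope on a log₂ axis is (530 − 345) / (2 − 1) = 185 ms/bit.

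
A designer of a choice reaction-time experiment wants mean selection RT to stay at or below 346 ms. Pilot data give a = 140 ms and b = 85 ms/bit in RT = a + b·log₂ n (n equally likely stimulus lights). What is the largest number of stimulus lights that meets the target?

5

Set 140 + 85·log₂ n ≤ 346 → log₂ n ≤ (346 − 140)/85 = 2.4235.
So n ≤ 2^2.4235 = 5.365; the largest integer n is 5.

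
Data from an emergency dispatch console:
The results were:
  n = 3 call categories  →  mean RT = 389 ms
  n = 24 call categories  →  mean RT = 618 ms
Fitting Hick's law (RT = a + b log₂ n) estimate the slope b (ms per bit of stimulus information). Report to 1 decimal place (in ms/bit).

76.3 ms/bit

b = (RT₂ − RT₁)/(log₂ n₂ − log₂ n₁) = (618 − 389)/(4.5850 − 1.5850) = 76.333 ms/bit.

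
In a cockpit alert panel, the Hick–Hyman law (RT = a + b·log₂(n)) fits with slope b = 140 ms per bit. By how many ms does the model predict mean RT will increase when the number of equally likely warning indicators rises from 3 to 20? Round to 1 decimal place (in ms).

ΔRT = (a + b log₂ n₂) − (a + b log₂ n₁) = b·(log₂ n₂ − log₂ n₁).
log₂(20) − log₂(3) = 4.3219 − 1.5850 = 2.7370.
ΔRT = 140 × 2.7370 = 383.175 ms.

383.2 ms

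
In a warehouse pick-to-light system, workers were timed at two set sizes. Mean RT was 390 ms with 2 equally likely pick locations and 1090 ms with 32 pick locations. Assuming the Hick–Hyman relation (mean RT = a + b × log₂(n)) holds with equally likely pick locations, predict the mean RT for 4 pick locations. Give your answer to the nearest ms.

565 ms

With log₂ n on the abscissa the relation is linear; from the two conditions:
  b = (1090 − 390) / (log₂ 32 − log₂ 2) = 700 / (5 − 1) = 175 ms/bit
  a = 390 − 175 × 1 = 215 ms
Then RT(4) = 215 + 175 × log₂ 4 = 215 + 175 × 2 ≈ 565.000 ms.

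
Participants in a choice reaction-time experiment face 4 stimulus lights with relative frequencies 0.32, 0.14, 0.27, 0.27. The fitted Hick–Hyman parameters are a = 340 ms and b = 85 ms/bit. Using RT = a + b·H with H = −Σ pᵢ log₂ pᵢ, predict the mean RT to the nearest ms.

H = 0.32·log₂(1/0.32) + 0.14·log₂(1/0.14) + 0.27·log₂(1/0.27) + 0.27·log₂(1/0.27) = 1.9432 bits.
RT = 340 + 85 × 1.9432 = 505.17 ms.

505 ms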